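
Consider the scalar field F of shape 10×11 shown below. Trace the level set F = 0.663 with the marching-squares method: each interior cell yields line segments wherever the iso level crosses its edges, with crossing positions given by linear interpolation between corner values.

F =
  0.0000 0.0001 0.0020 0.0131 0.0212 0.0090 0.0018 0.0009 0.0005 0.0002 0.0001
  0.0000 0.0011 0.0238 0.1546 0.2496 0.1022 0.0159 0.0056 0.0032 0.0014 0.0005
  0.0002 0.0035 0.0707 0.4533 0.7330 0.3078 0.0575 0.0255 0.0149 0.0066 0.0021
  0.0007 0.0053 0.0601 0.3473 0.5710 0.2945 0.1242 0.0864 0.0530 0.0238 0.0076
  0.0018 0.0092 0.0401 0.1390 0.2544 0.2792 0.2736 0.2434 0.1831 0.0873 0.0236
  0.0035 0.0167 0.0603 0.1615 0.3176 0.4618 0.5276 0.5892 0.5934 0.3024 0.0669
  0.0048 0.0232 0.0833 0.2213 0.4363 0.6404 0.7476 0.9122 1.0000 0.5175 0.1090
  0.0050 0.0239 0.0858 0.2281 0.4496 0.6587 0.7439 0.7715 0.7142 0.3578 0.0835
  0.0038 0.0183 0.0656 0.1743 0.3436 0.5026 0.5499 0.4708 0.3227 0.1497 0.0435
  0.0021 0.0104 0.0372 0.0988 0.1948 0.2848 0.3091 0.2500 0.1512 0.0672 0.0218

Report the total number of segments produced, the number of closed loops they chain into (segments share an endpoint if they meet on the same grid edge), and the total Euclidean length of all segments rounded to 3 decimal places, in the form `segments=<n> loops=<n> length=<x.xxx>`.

cell (1,3): code 0100 → (1.855,4.000)–(2.000,3.750)
cell (1,4): code 1000 → (2.000,4.165)–(1.855,4.000)
cell (2,3): code 0010 → (2.000,3.750)–(2.432,4.000)
cell (2,4): code 0001 → (2.432,4.000)–(2.000,4.165)
cell (5,5): code 0100 → (5.615,6.000)–(6.000,5.211)
cell (5,6): code 1100 → (5.228,7.000)–(5.615,6.000)
cell (5,7): code 1100 → (5.171,8.000)–(5.228,7.000)
cell (5,8): code 1000 → (6.000,8.698)–(5.171,8.000)
cell (6,5): code 0110 → (6.000,5.211)–(7.000,5.050)
cell (6,8): code 1001 → (7.000,8.144)–(6.000,8.698)
cell (7,5): code 0010 → (7.000,5.050)–(7.417,6.000)
cell (7,6): code 0011 → (7.417,6.000)–(7.361,7.000)
cell (7,7): code 0011 → (7.361,7.000)–(7.131,8.000)
cell (7,8): code 0001 → (7.131,8.000)–(7.000,8.144)
total: 14 segments, chained into 2 closed loop(s), length Σ = 10.921187

segments=14 loops=2 length=10.921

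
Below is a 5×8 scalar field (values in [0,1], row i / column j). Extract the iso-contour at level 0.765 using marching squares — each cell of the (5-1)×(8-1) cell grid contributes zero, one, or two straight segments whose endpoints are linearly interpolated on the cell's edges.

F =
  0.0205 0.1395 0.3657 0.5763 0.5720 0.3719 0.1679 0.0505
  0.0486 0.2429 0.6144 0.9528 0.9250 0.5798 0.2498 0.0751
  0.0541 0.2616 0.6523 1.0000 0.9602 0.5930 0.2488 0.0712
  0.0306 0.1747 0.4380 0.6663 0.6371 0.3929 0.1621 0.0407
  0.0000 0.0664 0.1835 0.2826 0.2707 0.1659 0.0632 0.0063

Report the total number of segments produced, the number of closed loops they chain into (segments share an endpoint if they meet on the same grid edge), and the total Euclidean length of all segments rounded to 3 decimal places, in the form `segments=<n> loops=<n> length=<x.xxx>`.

segments=8 loops=1 length=7.191

cell (0,2): code 0100 → (0.501,3.000)–(1.000,2.445)
cell (0,3): code 1100 → (0.547,4.000)–(0.501,3.000)
cell (0,4): code 1000 → (1.000,4.463)–(0.547,4.000)
cell (1,2): code 0110 → (1.000,2.445)–(2.000,2.324)
cell (1,4): code 1001 → (2.000,4.532)–(1.000,4.463)
cell (2,2): code 0010 → (2.000,2.324)–(2.704,3.000)
cell (2,3): code 0011 → (2.704,3.000)–(2.604,4.000)
cell (2,4): code 0001 → (2.604,4.000)–(2.000,4.532)
total: 8 segments, chained into 1 closed loop(s), length Σ = 7.190906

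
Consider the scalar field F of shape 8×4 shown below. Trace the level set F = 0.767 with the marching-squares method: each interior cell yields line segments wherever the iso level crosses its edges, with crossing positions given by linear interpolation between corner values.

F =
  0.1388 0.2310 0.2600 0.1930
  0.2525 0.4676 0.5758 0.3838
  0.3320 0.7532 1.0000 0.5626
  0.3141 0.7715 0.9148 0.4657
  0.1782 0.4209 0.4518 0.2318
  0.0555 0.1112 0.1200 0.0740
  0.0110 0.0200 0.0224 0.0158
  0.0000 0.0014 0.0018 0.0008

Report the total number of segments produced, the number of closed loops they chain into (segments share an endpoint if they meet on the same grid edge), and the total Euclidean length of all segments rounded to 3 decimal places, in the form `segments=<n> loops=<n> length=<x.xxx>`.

segments=8 loops=1 length=5.401

cell (1,1): code 0100 → (1.451,2.000)–(2.000,1.056)
cell (1,2): code 1000 → (2.000,2.533)–(1.451,2.000)
cell (2,0): code 0100 → (2.754,1.000)–(3.000,0.990)
cell (2,1): code 1110 → (2.000,1.056)–(2.754,1.000)
cell (2,2): code 1001 → (3.000,2.329)–(2.000,2.533)
cell (3,0): code 0010 → (3.000,0.990)–(3.013,1.000)
cell (3,1): code 0011 → (3.013,1.000)–(3.319,2.000)
cell (3,2): code 0001 → (3.319,2.000)–(3.000,2.329)
total: 8 segments, chained into 1 closed loop(s), length Σ = 5.400720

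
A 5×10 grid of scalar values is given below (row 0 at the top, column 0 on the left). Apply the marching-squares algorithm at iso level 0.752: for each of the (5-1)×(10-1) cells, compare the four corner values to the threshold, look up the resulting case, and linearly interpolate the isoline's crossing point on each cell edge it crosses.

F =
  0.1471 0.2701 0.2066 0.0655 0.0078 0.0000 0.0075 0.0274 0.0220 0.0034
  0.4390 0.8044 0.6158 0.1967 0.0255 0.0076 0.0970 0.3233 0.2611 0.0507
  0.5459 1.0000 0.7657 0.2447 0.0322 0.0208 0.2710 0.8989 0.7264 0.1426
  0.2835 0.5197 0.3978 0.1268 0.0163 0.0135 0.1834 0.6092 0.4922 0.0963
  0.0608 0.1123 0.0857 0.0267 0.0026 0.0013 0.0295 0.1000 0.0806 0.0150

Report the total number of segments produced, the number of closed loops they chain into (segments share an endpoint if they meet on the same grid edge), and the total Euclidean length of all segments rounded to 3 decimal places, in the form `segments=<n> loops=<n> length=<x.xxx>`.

segments=12 loops=2 length=7.493

cell (0,0): code 0100 → (0.902,1.000)–(1.000,0.857)
cell (0,1): code 1000 → (1.000,1.278)–(0.902,1.000)
cell (1,0): code 0110 → (1.000,0.857)–(2.000,0.454)
cell (1,1): code 1101 → (1.909,2.000)–(1.000,1.278)
cell (1,2): code 1000 → (2.000,2.026)–(1.909,2.000)
cell (1,6): code 0100 → (1.745,7.000)–(2.000,6.766)
cell (1,7): code 1000 → (2.000,7.852)–(1.745,7.000)
cell (2,0): code 0010 → (2.000,0.454)–(2.516,1.000)
cell (2,1): code 0011 → (2.516,1.000)–(2.037,2.000)
cell (2,2): code 0001 → (2.037,2.000)–(2.000,2.026)
cell (2,6): code 0010 → (2.000,6.766)–(2.507,7.000)
cell (2,7): code 0001 → (2.507,7.000)–(2.000,7.852)
total: 12 segments, chained into 2 closed loop(s), length Σ = 7.492986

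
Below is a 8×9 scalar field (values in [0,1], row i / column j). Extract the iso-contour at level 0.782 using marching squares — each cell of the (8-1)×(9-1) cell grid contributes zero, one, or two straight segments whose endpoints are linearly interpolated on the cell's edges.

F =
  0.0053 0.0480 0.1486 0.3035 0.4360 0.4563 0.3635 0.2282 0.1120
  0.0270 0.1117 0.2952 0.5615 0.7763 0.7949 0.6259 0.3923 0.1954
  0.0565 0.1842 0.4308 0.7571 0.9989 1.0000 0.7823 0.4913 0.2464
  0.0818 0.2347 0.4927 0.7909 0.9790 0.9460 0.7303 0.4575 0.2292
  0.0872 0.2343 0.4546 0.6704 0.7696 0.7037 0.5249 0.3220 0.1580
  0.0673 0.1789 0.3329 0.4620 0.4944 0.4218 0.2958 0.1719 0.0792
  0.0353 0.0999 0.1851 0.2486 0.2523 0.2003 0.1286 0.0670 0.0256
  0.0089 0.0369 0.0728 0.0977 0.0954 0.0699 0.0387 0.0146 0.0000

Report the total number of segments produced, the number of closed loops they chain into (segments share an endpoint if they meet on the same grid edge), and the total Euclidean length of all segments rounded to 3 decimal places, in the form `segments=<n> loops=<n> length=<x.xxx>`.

cell (0,4): code 0100 → (0.962,5.000)–(1.000,4.306)
cell (0,5): code 1000 → (1.000,5.076)–(0.962,5.000)
cell (1,3): code 0100 → (1.026,4.000)–(2.000,3.103)
cell (1,4): code 1110 → (1.000,4.306)–(1.026,4.000)
cell (1,5): code 1101 → (1.998,6.000)–(1.000,5.076)
cell (1,6): code 1000 → (2.000,6.001)–(1.998,6.000)
cell (2,2): code 0100 → (2.737,3.000)–(3.000,2.970)
cell (2,3): code 1110 → (2.000,3.103)–(2.737,3.000)
cell (2,5): code 1011 → (3.000,5.760)–(2.006,6.000)
cell (2,6): code 0001 → (2.006,6.000)–(2.000,6.001)
cell (3,2): code 0010 → (3.000,2.970)–(3.074,3.000)
cell (3,3): code 0011 → (3.074,3.000)–(3.941,4.000)
cell (3,4): code 0011 → (3.941,4.000)–(3.677,5.000)
cell (3,5): code 0001 → (3.677,5.000)–(3.000,5.760)
total: 14 segments, chained into 1 closed loop(s), length Σ = 9.266657

segments=14 loops=1 length=9.267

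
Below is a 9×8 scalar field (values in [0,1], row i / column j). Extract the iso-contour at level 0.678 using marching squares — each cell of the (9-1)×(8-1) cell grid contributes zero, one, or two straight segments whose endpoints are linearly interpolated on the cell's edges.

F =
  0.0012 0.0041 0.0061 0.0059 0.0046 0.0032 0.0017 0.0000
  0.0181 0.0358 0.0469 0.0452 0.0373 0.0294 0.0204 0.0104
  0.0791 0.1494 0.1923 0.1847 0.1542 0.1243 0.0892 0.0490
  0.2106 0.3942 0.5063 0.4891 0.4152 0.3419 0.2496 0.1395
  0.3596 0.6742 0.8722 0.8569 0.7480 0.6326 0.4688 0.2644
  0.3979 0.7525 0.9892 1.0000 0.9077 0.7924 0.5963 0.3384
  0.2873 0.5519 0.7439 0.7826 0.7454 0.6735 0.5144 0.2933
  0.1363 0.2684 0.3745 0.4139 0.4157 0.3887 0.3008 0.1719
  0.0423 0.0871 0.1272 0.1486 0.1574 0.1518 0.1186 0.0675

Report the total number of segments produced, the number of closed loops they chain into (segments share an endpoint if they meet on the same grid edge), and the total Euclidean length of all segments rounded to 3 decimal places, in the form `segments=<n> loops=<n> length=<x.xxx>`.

segments=16 loops=1 length=12.120

cell (3,1): code 0100 → (3.469,2.000)–(4.000,1.019)
cell (3,2): code 1100 → (3.514,3.000)–(3.469,2.000)
cell (3,3): code 1100 → (3.790,4.000)–(3.514,3.000)
cell (3,4): code 1000 → (4.000,4.607)–(3.790,4.000)
cell (4,0): code 0100 → (4.049,1.000)–(5.000,0.790)
cell (4,1): code 1110 → (4.000,1.019)–(4.049,1.000)
cell (4,4): code 1101 → (4.284,5.000)–(4.000,4.607)
cell (4,5): code 1000 → (5.000,5.583)–(4.284,5.000)
cell (5,0): code 0010 → (5.000,0.790)–(5.371,1.000)
cell (5,1): code 0111 → (5.371,1.000)–(6.000,1.657)
cell (5,4): code 1011 → (6.000,4.937)–(5.962,5.000)
cell (5,5): code 0001 → (5.962,5.000)–(5.000,5.583)
cell (6,1): code 0010 → (6.000,1.657)–(6.178,2.000)
cell (6,2): code 0011 → (6.178,2.000)–(6.284,3.000)
cell (6,3): code 0011 → (6.284,3.000)–(6.204,4.000)
cell (6,4): code 0001 → (6.204,4.000)–(6.000,4.937)
total: 16 segments, chained into 1 closed loop(s), length Σ = 12.120037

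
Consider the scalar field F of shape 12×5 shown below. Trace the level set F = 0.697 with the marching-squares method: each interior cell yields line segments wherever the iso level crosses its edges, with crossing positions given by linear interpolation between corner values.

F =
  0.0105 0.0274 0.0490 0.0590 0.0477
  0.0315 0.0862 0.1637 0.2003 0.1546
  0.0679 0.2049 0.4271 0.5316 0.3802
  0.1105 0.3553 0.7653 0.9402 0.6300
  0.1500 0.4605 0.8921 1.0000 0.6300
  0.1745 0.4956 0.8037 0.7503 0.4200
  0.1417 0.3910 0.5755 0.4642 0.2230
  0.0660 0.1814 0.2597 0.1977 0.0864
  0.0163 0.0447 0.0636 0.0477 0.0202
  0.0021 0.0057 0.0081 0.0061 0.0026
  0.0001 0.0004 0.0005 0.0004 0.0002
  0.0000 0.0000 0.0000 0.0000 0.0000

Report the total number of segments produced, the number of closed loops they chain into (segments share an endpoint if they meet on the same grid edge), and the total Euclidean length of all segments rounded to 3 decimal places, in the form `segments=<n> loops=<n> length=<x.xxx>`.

segments=10 loops=1 length=8.431

cell (2,1): code 0100 → (2.798,2.000)–(3.000,1.833)
cell (2,2): code 1100 → (2.405,3.000)–(2.798,2.000)
cell (2,3): code 1000 → (3.000,3.784)–(2.405,3.000)
cell (3,1): code 0110 → (3.000,1.833)–(4.000,1.548)
cell (3,3): code 1001 → (4.000,3.819)–(3.000,3.784)
cell (4,1): code 0110 → (4.000,1.548)–(5.000,1.654)
cell (4,3): code 1001 → (5.000,3.161)–(4.000,3.819)
cell (5,1): code 0010 → (5.000,1.654)–(5.468,2.000)
cell (5,2): code 0011 → (5.468,2.000)–(5.186,3.000)
cell (5,3): code 0001 → (5.186,3.000)–(5.000,3.161)
total: 10 segments, chained into 1 closed loop(s), length Σ = 8.430759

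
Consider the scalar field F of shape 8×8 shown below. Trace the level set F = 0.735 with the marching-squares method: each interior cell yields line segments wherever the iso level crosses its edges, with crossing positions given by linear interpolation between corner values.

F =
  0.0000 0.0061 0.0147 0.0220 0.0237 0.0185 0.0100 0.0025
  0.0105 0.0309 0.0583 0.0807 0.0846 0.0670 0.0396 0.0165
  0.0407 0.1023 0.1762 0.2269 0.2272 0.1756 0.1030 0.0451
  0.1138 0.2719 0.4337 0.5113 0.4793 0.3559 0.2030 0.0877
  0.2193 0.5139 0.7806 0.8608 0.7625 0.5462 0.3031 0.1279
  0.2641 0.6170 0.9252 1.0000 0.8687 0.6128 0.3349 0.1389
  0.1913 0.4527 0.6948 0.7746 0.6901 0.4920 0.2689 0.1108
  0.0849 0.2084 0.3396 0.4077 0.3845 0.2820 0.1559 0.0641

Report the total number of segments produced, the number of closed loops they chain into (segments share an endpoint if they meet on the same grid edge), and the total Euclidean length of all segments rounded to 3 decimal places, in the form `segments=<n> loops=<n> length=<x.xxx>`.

cell (3,1): code 0100 → (3.869,2.000)–(4.000,1.829)
cell (3,2): code 1100 → (3.640,3.000)–(3.869,2.000)
cell (3,3): code 1100 → (3.903,4.000)–(3.640,3.000)
cell (3,4): code 1000 → (4.000,4.127)–(3.903,4.000)
cell (4,1): code 0110 → (4.000,1.829)–(5.000,1.383)
cell (4,4): code 1001 → (5.000,4.522)–(4.000,4.127)
cell (5,1): code 0010 → (5.000,1.383)–(5.826,2.000)
cell (5,2): code 0111 → (5.826,2.000)–(6.000,2.504)
cell (5,3): code 1011 → (6.000,3.469)–(5.749,4.000)
cell (5,4): code 0001 → (5.749,4.000)–(5.000,4.522)
cell (6,2): code 0010 → (6.000,2.504)–(6.108,3.000)
cell (6,3): code 0001 → (6.108,3.000)–(6.000,3.469)
total: 12 segments, chained into 1 closed loop(s), length Σ = 8.658998

segments=12 loops=1 length=8.659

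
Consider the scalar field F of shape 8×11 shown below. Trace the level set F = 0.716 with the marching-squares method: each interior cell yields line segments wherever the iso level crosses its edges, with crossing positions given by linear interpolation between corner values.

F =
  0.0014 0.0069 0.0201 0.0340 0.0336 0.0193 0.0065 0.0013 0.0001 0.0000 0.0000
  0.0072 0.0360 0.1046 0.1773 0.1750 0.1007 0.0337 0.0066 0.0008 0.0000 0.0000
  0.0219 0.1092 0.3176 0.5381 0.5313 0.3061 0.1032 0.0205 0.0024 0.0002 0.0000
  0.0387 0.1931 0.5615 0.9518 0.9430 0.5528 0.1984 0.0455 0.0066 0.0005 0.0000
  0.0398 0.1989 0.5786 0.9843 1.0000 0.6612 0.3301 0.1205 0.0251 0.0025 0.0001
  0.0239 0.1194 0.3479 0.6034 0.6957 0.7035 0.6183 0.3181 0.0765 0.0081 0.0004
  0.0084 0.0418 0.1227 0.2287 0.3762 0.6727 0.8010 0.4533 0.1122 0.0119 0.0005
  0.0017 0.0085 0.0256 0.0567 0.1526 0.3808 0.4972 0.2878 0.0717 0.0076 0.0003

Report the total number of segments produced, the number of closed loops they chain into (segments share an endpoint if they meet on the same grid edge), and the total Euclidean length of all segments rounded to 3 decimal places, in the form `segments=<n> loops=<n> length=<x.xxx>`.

cell (2,2): code 0100 → (2.430,3.000)–(3.000,2.396)
cell (2,3): code 1100 → (2.449,4.000)–(2.430,3.000)
cell (2,4): code 1000 → (3.000,4.582)–(2.449,4.000)
cell (3,2): code 0110 → (3.000,2.396)–(4.000,2.339)
cell (3,4): code 1001 → (4.000,4.838)–(3.000,4.582)
cell (4,2): code 0010 → (4.000,2.339)–(4.704,3.000)
cell (4,3): code 0011 → (4.704,3.000)–(4.933,4.000)
cell (4,4): code 0001 → (4.933,4.000)–(4.000,4.838)
cell (5,5): code 0100 → (5.535,6.000)–(6.000,5.337)
cell (5,6): code 1000 → (6.000,6.244)–(5.535,6.000)
cell (6,5): code 0010 → (6.000,5.337)–(6.280,6.000)
cell (6,6): code 0001 → (6.280,6.000)–(6.000,6.244)
total: 12 segments, chained into 2 closed loop(s), length Σ = 10.338632

segments=12 loops=2 length=10.339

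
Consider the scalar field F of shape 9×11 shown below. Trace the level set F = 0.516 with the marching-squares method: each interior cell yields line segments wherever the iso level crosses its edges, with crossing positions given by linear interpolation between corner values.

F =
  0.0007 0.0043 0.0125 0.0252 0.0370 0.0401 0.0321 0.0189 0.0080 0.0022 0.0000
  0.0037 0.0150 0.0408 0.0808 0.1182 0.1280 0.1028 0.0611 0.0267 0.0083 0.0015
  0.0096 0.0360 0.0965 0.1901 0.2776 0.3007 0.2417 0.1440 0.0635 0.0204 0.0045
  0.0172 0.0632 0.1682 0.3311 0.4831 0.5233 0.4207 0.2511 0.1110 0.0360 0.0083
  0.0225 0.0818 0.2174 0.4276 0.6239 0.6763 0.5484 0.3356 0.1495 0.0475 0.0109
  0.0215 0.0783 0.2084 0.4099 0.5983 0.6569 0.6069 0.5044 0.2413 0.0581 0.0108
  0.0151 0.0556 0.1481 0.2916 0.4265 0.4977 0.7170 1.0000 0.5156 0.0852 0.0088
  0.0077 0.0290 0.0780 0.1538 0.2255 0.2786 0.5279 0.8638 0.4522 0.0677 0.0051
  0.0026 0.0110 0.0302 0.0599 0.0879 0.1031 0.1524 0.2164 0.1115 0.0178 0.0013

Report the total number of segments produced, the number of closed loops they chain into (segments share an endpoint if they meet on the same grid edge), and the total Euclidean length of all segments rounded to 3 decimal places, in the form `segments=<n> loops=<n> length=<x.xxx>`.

segments=18 loops=1 length=13.690

cell (2,4): code 0100 → (2.967,5.000)–(3.000,4.818)
cell (2,5): code 1000 → (3.000,5.071)–(2.967,5.000)
cell (3,3): code 0100 → (3.234,4.000)–(4.000,3.450)
cell (3,4): code 1110 → (3.000,4.818)–(3.234,4.000)
cell (3,5): code 1101 → (3.746,6.000)–(3.000,5.071)
cell (3,6): code 1000 → (4.000,6.152)–(3.746,6.000)
cell (4,3): code 0110 → (4.000,3.450)–(5.000,3.563)
cell (4,6): code 1001 → (5.000,6.887)–(4.000,6.152)
cell (5,3): code 0010 → (5.000,3.563)–(5.479,4.000)
cell (5,4): code 0011 → (5.479,4.000)–(5.885,5.000)
cell (5,5): code 0111 → (5.885,5.000)–(6.000,5.083)
cell (5,6): code 1101 → (5.023,7.000)–(5.000,6.887)
cell (5,7): code 1000 → (6.000,7.999)–(5.023,7.000)
cell (6,5): code 0110 → (6.000,5.083)–(7.000,5.952)
cell (6,7): code 1001 → (7.000,7.845)–(6.000,7.999)
cell (7,5): code 0010 → (7.000,5.952)–(7.032,6.000)
cell (7,6): code 0011 → (7.032,6.000)–(7.537,7.000)
cell (7,7): code 0001 → (7.537,7.000)–(7.000,7.845)
total: 18 segments, chained into 1 closed loop(s), length Σ = 13.689651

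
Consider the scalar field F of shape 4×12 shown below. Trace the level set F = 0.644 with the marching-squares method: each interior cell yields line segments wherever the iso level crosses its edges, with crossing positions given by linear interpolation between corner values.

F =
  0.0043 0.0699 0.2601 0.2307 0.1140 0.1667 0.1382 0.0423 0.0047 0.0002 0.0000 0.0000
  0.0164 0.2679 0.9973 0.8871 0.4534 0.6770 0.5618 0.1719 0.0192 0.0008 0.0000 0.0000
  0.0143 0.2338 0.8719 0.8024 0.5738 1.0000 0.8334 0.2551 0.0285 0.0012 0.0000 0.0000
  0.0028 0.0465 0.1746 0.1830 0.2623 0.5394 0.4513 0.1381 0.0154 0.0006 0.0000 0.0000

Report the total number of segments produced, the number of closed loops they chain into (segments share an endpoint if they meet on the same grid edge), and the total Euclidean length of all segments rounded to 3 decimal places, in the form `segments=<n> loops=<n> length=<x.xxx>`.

cell (0,1): code 0100 → (0.521,2.000)–(1.000,1.516)
cell (0,2): code 1100 → (0.630,3.000)–(0.521,2.000)
cell (0,3): code 1000 → (1.000,3.561)–(0.630,3.000)
cell (0,4): code 0100 → (0.935,5.000)–(1.000,4.852)
cell (0,5): code 1000 → (1.000,5.286)–(0.935,5.000)
cell (1,1): code 0110 → (1.000,1.516)–(2.000,1.643)
cell (1,3): code 1001 → (2.000,3.693)–(1.000,3.561)
cell (1,4): code 0110 → (1.000,4.852)–(2.000,4.165)
cell (1,5): code 1101 → (1.303,6.000)–(1.000,5.286)
cell (1,6): code 1000 → (2.000,6.328)–(1.303,6.000)
cell (2,1): code 0010 → (2.000,1.643)–(2.327,2.000)
cell (2,2): code 0011 → (2.327,2.000)–(2.256,3.000)
cell (2,3): code 0001 → (2.256,3.000)–(2.000,3.693)
cell (2,4): code 0010 → (2.000,4.165)–(2.773,5.000)
cell (2,5): code 0011 → (2.773,5.000)–(2.496,6.000)
cell (2,6): code 0001 → (2.496,6.000)–(2.000,6.328)
total: 16 segments, chained into 2 closed loop(s), length Σ = 12.584950

segments=16 loops=2 length=12.585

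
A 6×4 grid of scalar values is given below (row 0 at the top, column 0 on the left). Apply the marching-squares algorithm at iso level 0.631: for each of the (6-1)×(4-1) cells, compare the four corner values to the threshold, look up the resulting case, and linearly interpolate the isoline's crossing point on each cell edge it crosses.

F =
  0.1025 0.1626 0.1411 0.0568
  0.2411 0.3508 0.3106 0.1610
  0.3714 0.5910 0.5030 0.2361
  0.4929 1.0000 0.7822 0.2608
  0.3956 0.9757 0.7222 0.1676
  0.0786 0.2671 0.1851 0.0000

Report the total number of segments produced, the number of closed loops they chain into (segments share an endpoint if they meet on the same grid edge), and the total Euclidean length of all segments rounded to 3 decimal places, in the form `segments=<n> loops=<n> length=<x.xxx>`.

segments=8 loops=1 length=6.906

cell (2,0): code 0100 → (2.098,1.000)–(3.000,0.272)
cell (2,1): code 1100 → (2.458,2.000)–(2.098,1.000)
cell (2,2): code 1000 → (3.000,2.290)–(2.458,2.000)
cell (3,0): code 0110 → (3.000,0.272)–(4.000,0.406)
cell (3,2): code 1001 → (4.000,2.164)–(3.000,2.290)
cell (4,0): code 0010 → (4.000,0.406)–(4.486,1.000)
cell (4,1): code 0011 → (4.486,1.000)–(4.170,2.000)
cell (4,2): code 0001 → (4.170,2.000)–(4.000,2.164)
total: 8 segments, chained into 1 closed loop(s), length Σ = 6.906390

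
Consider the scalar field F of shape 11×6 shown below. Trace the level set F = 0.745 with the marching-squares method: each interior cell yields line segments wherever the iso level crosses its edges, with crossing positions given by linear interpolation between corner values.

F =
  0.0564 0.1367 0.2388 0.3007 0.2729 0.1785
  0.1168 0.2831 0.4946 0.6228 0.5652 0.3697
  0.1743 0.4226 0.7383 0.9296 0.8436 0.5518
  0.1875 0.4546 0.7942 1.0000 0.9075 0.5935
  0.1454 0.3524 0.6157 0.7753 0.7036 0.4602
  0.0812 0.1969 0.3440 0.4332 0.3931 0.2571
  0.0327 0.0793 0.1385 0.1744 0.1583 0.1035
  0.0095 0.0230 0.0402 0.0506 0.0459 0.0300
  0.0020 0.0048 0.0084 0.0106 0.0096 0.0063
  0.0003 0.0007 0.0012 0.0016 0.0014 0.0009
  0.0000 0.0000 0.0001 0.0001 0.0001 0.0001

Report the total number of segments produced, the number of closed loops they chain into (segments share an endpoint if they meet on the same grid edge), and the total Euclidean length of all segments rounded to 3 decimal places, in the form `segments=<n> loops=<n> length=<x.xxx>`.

segments=12 loops=1 length=8.291

cell (1,2): code 0100 → (1.398,3.000)–(2.000,2.035)
cell (1,3): code 1100 → (1.646,4.000)–(1.398,3.000)
cell (1,4): code 1000 → (2.000,4.338)–(1.646,4.000)
cell (2,1): code 0100 → (2.120,2.000)–(3.000,1.855)
cell (2,2): code 1110 → (2.000,2.035)–(2.120,2.000)
cell (2,4): code 1001 → (3.000,4.518)–(2.000,4.338)
cell (3,1): code 0010 → (3.000,1.855)–(3.276,2.000)
cell (3,2): code 0111 → (3.276,2.000)–(4.000,2.810)
cell (3,3): code 1011 → (4.000,3.423)–(3.797,4.000)
cell (3,4): code 0001 → (3.797,4.000)–(3.000,4.518)
cell (4,2): code 0010 → (4.000,2.810)–(4.089,3.000)
cell (4,3): code 0001 → (4.089,3.000)–(4.000,3.423)
total: 12 segments, chained into 1 closed loop(s), length Σ = 8.291467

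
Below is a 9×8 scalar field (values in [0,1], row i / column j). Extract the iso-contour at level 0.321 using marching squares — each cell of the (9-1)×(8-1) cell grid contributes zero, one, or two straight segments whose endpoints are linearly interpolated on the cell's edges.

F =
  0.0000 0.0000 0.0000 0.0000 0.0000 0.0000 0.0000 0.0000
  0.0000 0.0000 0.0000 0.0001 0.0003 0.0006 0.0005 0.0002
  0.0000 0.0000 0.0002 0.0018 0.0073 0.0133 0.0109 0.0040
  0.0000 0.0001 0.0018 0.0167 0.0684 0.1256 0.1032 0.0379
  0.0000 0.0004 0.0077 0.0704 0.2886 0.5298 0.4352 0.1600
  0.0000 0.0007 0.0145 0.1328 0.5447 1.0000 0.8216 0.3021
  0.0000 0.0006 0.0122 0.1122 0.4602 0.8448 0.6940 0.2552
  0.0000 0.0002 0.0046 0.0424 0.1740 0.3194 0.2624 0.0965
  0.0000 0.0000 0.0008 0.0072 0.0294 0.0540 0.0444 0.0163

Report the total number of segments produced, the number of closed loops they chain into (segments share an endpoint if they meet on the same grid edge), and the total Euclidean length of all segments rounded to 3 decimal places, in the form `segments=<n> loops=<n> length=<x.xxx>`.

cell (3,4): code 0100 → (3.483,5.000)–(4.000,4.134)
cell (3,5): code 1100 → (3.656,6.000)–(3.483,5.000)
cell (3,6): code 1000 → (4.000,6.415)–(3.656,6.000)
cell (4,3): code 0100 → (4.127,4.000)–(5.000,3.457)
cell (4,4): code 1110 → (4.000,4.134)–(4.127,4.000)
cell (4,6): code 1001 → (5.000,6.964)–(4.000,6.415)
cell (5,3): code 0110 → (5.000,3.457)–(6.000,3.600)
cell (5,6): code 1001 → (6.000,6.850)–(5.000,6.964)
cell (6,3): code 0010 → (6.000,3.600)–(6.486,4.000)
cell (6,4): code 0011 → (6.486,4.000)–(6.997,5.000)
cell (6,5): code 0011 → (6.997,5.000)–(6.864,6.000)
cell (6,6): code 0001 → (6.864,6.000)–(6.000,6.850)
total: 12 segments, chained into 1 closed loop(s), length Σ = 10.905709

segments=12 loops=1 length=10.906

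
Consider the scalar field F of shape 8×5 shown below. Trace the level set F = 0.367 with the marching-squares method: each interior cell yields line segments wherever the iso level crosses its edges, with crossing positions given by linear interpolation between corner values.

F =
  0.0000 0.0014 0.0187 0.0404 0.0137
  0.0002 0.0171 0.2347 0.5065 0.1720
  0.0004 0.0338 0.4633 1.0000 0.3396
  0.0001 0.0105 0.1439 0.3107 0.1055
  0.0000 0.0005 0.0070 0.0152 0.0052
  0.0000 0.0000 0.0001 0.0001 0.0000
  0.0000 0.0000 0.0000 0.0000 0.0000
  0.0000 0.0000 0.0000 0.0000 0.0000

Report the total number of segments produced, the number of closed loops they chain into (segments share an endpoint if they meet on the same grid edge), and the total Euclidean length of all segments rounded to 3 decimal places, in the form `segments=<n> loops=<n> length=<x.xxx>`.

cell (0,2): code 0100 → (0.701,3.000)–(1.000,2.487)
cell (0,3): code 1000 → (1.000,3.417)–(0.701,3.000)
cell (1,1): code 0100 → (1.579,2.000)–(2.000,1.776)
cell (1,2): code 1110 → (1.000,2.487)–(1.579,2.000)
cell (1,3): code 1001 → (2.000,3.959)–(1.000,3.417)
cell (2,1): code 0010 → (2.000,1.776)–(2.302,2.000)
cell (2,2): code 0011 → (2.302,2.000)–(2.918,3.000)
cell (2,3): code 0001 → (2.918,3.000)–(2.000,3.959)
total: 8 segments, chained into 1 closed loop(s), length Σ = 6.356167

segments=8 loops=1 length=6.356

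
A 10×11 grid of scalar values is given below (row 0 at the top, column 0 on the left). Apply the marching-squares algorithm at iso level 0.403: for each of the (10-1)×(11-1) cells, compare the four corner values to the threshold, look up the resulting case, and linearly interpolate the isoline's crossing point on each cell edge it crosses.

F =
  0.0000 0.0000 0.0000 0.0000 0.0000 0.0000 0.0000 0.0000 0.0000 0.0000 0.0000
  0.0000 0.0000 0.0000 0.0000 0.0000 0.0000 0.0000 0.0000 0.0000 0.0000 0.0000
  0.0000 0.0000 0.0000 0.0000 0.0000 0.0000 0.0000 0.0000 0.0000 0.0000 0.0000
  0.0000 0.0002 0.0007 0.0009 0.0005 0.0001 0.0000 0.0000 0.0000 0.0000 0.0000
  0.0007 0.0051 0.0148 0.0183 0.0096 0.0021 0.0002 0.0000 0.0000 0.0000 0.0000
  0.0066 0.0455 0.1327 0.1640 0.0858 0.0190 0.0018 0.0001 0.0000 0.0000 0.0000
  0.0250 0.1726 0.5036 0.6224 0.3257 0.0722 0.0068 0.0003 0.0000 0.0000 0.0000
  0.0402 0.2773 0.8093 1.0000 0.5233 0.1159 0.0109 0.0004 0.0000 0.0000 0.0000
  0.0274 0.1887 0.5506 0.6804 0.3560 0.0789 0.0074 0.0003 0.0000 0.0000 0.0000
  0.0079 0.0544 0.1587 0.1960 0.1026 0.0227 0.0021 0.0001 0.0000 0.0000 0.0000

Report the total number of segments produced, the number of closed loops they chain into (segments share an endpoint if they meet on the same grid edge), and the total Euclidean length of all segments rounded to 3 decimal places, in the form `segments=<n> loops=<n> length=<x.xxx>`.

segments=12 loops=1 length=9.315

cell (5,1): code 0100 → (5.729,2.000)–(6.000,1.696)
cell (5,2): code 1100 → (5.521,3.000)–(5.729,2.000)
cell (5,3): code 1000 → (6.000,3.739)–(5.521,3.000)
cell (6,1): code 0110 → (6.000,1.696)–(7.000,1.236)
cell (6,3): code 1101 → (6.391,4.000)–(6.000,3.739)
cell (6,4): code 1000 → (7.000,4.295)–(6.391,4.000)
cell (7,1): code 0110 → (7.000,1.236)–(8.000,1.592)
cell (7,3): code 1011 → (8.000,3.855)–(7.719,4.000)
cell (7,4): code 0001 → (7.719,4.000)–(7.000,4.295)
cell (8,1): code 0010 → (8.000,1.592)–(8.377,2.000)
cell (8,2): code 0011 → (8.377,2.000)–(8.573,3.000)
cell (8,3): code 0001 → (8.573,3.000)–(8.000,3.855)
total: 12 segments, chained into 1 closed loop(s), length Σ = 9.314978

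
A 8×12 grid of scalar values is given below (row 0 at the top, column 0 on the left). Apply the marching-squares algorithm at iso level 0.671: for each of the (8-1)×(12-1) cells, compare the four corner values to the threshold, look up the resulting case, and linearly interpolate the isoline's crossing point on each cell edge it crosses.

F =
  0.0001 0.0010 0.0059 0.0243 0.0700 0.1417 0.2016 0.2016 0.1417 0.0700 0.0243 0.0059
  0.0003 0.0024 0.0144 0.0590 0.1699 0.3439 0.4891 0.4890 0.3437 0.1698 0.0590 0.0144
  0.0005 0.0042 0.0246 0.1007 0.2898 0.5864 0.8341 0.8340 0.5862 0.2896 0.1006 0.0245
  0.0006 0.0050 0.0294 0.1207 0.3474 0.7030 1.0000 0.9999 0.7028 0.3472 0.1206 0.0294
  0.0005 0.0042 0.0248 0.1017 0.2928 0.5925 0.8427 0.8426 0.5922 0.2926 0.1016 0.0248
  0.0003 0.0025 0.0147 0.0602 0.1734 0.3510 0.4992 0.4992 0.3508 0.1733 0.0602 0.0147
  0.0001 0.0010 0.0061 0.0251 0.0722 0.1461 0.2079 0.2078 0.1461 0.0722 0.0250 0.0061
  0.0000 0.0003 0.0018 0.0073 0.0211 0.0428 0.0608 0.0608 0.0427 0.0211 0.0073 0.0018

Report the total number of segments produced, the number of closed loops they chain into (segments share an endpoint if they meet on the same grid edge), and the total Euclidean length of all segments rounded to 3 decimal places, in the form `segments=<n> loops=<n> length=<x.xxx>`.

segments=14 loops=1 length=9.659

cell (1,5): code 0100 → (1.527,6.000)–(2.000,5.342)
cell (1,6): code 1100 → (1.528,7.000)–(1.527,6.000)
cell (1,7): code 1000 → (2.000,7.658)–(1.528,7.000)
cell (2,4): code 0100 → (2.726,5.000)–(3.000,4.910)
cell (2,5): code 1110 → (2.000,5.342)–(2.726,5.000)
cell (2,7): code 1101 → (2.727,8.000)–(2.000,7.658)
cell (2,8): code 1000 → (3.000,8.089)–(2.727,8.000)
cell (3,4): code 0010 → (3.000,4.910)–(3.290,5.000)
cell (3,5): code 0111 → (3.290,5.000)–(4.000,5.314)
cell (3,7): code 1011 → (4.000,7.685)–(3.288,8.000)
cell (3,8): code 0001 → (3.288,8.000)–(3.000,8.089)
cell (4,5): code 0010 → (4.000,5.314)–(4.500,6.000)
cell (4,6): code 0011 → (4.500,6.000)–(4.500,7.000)
cell (4,7): code 0001 → (4.500,7.000)–(4.000,7.685)
total: 14 segments, chained into 1 closed loop(s), length Σ = 9.658988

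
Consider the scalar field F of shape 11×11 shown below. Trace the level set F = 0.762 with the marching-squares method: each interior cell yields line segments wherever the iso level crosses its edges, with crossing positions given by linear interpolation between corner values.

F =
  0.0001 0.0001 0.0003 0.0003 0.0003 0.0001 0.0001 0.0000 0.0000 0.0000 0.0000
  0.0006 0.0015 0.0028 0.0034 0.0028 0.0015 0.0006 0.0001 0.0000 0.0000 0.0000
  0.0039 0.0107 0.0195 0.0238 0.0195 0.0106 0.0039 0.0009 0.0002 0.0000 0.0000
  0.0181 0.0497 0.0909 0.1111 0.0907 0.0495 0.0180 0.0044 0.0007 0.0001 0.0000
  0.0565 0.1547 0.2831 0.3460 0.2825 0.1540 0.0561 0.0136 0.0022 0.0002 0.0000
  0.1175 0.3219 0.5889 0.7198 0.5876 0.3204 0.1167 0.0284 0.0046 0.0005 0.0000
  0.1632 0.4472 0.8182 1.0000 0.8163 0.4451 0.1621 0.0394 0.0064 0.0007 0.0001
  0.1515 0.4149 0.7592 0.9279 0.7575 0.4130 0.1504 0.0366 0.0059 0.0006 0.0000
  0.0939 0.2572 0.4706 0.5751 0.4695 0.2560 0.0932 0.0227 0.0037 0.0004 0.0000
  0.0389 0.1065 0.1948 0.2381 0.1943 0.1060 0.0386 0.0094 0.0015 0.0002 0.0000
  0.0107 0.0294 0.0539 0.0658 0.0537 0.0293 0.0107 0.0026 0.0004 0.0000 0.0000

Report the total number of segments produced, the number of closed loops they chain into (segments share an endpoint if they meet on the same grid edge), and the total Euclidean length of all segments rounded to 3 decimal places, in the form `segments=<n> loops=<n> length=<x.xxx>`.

cell (5,1): code 0100 → (5.755,2.000)–(6.000,1.849)
cell (5,2): code 1100 → (5.151,3.000)–(5.755,2.000)
cell (5,3): code 1100 → (5.763,4.000)–(5.151,3.000)
cell (5,4): code 1000 → (6.000,4.146)–(5.763,4.000)
cell (6,1): code 0010 → (6.000,1.849)–(6.953,2.000)
cell (6,2): code 0111 → (6.953,2.000)–(7.000,2.017)
cell (6,3): code 1011 → (7.000,3.974)–(6.923,4.000)
cell (6,4): code 0001 → (6.923,4.000)–(6.000,4.146)
cell (7,2): code 0010 → (7.000,2.017)–(7.470,3.000)
cell (7,3): code 0001 → (7.470,3.000)–(7.000,3.974)
total: 10 segments, chained into 1 closed loop(s), length Σ = 7.109786

segments=10 loops=1 length=7.110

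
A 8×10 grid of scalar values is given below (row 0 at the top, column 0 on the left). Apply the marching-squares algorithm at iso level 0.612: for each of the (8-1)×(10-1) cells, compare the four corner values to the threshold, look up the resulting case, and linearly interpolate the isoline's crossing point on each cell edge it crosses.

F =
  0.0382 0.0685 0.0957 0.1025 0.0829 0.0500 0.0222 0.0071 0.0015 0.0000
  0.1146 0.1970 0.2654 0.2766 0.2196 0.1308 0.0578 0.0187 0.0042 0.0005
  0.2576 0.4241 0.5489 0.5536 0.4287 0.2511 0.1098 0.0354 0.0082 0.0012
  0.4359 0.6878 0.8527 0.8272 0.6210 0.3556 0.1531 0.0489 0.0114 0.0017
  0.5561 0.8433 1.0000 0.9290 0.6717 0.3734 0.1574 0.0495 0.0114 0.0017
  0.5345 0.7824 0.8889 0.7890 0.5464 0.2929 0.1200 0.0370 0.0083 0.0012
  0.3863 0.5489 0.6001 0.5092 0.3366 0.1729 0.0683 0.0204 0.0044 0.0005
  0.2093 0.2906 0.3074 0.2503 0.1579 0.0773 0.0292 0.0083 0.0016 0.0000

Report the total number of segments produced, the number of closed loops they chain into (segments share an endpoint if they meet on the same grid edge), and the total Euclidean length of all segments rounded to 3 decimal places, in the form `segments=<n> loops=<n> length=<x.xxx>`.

cell (2,0): code 0100 → (2.713,1.000)–(3.000,0.699)
cell (2,1): code 1100 → (2.208,2.000)–(2.713,1.000)
cell (2,2): code 1100 → (2.213,3.000)–(2.208,2.000)
cell (2,3): code 1100 → (2.953,4.000)–(2.213,3.000)
cell (2,4): code 1000 → (3.000,4.034)–(2.953,4.000)
cell (3,0): code 0110 → (3.000,0.699)–(4.000,0.195)
cell (3,4): code 1001 → (4.000,4.200)–(3.000,4.034)
cell (4,0): code 0110 → (4.000,0.195)–(5.000,0.313)
cell (4,3): code 1011 → (5.000,3.730)–(4.476,4.000)
cell (4,4): code 0001 → (4.476,4.000)–(4.000,4.200)
cell (5,0): code 0010 → (5.000,0.313)–(5.730,1.000)
cell (5,1): code 0011 → (5.730,1.000)–(5.959,2.000)
cell (5,2): code 0011 → (5.959,2.000)–(5.633,3.000)
cell (5,3): code 0001 → (5.633,3.000)–(5.000,3.730)
total: 14 segments, chained into 1 closed loop(s), length Σ = 12.130685

segments=14 loops=1 length=12.131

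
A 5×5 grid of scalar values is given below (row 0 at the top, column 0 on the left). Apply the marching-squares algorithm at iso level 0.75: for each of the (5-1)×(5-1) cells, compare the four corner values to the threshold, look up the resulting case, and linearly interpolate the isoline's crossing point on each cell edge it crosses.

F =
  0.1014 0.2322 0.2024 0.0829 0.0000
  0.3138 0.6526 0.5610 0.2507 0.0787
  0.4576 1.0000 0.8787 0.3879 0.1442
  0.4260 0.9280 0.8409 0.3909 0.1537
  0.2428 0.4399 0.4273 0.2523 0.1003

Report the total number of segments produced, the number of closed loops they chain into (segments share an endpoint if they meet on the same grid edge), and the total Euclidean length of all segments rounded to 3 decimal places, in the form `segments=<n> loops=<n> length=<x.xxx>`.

cell (1,0): code 0100 → (1.280,1.000)–(2.000,0.539)
cell (1,1): code 1100 → (1.595,2.000)–(1.280,1.000)
cell (1,2): code 1000 → (2.000,2.262)–(1.595,2.000)
cell (2,0): code 0110 → (2.000,0.539)–(3.000,0.645)
cell (2,2): code 1001 → (3.000,2.202)–(2.000,2.262)
cell (3,0): code 0010 → (3.000,0.645)–(3.365,1.000)
cell (3,1): code 0011 → (3.365,1.000)–(3.220,2.000)
cell (3,2): code 0001 → (3.220,2.000)–(3.000,2.202)
total: 8 segments, chained into 1 closed loop(s), length Σ = 6.210489

segments=8 loops=1 length=6.210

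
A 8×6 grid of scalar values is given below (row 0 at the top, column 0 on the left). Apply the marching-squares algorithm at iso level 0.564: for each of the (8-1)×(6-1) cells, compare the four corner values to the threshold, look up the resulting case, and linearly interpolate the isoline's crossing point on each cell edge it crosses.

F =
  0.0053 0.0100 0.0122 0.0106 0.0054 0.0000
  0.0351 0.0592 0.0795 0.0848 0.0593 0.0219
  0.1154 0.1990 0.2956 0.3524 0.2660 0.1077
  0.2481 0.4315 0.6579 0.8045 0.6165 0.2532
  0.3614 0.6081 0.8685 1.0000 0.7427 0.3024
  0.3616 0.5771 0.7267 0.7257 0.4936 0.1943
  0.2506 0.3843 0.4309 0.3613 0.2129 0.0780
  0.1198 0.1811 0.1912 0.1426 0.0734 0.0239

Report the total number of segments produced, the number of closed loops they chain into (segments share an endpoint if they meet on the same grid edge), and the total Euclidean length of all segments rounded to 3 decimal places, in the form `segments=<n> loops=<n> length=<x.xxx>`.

segments=14 loops=1 length=10.375

cell (2,1): code 0100 → (2.741,2.000)–(3.000,1.585)
cell (2,2): code 1100 → (2.468,3.000)–(2.741,2.000)
cell (2,3): code 1100 → (2.850,4.000)–(2.468,3.000)
cell (2,4): code 1000 → (3.000,4.145)–(2.850,4.000)
cell (3,0): code 0100 → (3.750,1.000)–(4.000,0.821)
cell (3,1): code 1110 → (3.000,1.585)–(3.750,1.000)
cell (3,4): code 1001 → (4.000,4.406)–(3.000,4.145)
cell (4,0): code 0110 → (4.000,0.821)–(5.000,0.939)
cell (4,3): code 1011 → (5.000,3.697)–(4.717,4.000)
cell (4,4): code 0001 → (4.717,4.000)–(4.000,4.406)
cell (5,0): code 0010 → (5.000,0.939)–(5.068,1.000)
cell (5,1): code 0011 → (5.068,1.000)–(5.550,2.000)
cell (5,2): code 0011 → (5.550,2.000)–(5.444,3.000)
cell (5,3): code 0001 → (5.444,3.000)–(5.000,3.697)
total: 14 segments, chained into 1 closed loop(s), length Σ = 10.375208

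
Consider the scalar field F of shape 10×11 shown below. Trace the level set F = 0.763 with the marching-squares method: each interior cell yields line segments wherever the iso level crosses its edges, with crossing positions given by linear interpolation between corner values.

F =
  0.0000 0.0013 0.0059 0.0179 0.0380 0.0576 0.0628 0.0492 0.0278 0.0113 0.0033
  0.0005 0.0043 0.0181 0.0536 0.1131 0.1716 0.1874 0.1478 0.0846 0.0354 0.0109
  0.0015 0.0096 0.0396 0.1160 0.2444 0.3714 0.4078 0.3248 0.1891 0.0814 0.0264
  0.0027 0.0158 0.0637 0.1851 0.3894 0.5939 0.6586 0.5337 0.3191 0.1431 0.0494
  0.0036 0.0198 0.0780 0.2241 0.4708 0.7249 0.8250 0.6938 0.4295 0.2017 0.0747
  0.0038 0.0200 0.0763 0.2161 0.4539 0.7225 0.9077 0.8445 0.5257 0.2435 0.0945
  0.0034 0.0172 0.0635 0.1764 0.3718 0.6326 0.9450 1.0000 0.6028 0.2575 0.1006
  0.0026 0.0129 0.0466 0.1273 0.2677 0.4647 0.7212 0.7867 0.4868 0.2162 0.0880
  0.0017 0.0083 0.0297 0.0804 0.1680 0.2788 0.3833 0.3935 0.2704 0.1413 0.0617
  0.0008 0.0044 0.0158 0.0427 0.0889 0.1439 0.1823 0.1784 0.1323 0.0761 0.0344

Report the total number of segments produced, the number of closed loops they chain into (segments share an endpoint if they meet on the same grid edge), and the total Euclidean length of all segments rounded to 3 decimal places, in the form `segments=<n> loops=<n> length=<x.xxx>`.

cell (3,5): code 0100 → (3.627,6.000)–(4.000,5.381)
cell (3,6): code 1000 → (4.000,6.473)–(3.627,6.000)
cell (4,5): code 0110 → (4.000,5.381)–(5.000,5.219)
cell (4,6): code 1101 → (4.459,7.000)–(4.000,6.473)
cell (4,7): code 1000 → (5.000,7.256)–(4.459,7.000)
cell (5,5): code 0110 → (5.000,5.219)–(6.000,5.417)
cell (5,7): code 1001 → (6.000,7.597)–(5.000,7.256)
cell (6,5): code 0010 → (6.000,5.417)–(6.813,6.000)
cell (6,6): code 0111 → (6.813,6.000)–(7.000,6.638)
cell (6,7): code 1001 → (7.000,7.079)–(6.000,7.597)
cell (7,6): code 0010 → (7.000,6.638)–(7.060,7.000)
cell (7,7): code 0001 → (7.060,7.000)–(7.000,7.079)
total: 12 segments, chained into 1 closed loop(s), length Σ = 8.968795

segments=12 loops=1 length=8.969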